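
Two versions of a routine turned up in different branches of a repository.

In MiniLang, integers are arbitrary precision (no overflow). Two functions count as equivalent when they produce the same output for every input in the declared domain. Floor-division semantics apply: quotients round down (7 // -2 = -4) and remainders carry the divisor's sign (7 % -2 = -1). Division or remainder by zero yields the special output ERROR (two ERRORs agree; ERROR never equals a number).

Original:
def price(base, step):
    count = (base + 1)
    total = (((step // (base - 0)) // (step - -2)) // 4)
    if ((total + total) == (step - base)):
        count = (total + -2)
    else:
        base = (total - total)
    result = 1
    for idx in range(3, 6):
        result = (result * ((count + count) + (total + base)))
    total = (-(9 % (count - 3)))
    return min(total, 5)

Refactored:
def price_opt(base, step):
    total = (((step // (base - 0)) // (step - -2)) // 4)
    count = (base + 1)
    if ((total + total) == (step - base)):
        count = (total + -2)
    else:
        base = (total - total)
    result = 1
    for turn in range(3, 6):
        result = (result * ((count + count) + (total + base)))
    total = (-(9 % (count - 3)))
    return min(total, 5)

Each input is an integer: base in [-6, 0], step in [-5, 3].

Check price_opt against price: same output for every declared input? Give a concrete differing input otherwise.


Reading the diff, among the changes: local variable names differ.
Tracing base=0, step=-5: price: count=1, then a zero divisor aborts: ERROR | price_opt: a zero divisor aborts: ERROR — matching result ERROR.
Checked all 63 inputs in the declared domain: the outputs agree on every one.
verdict: equivalent


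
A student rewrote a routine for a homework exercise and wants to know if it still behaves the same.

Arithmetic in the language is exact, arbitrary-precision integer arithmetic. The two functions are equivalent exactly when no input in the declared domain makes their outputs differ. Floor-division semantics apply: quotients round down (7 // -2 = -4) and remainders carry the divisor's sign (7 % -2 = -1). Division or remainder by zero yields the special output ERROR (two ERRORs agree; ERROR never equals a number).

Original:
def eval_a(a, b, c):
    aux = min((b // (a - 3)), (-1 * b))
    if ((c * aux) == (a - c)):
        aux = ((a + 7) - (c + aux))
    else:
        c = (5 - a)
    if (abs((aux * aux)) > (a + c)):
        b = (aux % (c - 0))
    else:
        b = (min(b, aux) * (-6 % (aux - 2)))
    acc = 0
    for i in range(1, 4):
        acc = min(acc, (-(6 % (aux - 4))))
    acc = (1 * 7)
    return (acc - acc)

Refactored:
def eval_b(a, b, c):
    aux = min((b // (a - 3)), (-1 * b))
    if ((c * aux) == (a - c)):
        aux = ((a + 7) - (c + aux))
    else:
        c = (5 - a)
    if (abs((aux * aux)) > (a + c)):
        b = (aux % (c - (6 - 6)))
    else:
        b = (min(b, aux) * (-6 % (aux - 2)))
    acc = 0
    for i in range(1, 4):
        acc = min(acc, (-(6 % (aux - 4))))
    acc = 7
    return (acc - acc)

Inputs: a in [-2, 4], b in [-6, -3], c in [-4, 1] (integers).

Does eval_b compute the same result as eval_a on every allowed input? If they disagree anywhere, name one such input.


Changes here: constant usage differs; also arithmetic usage differs; the full 168-point sweep finds no disagreement.
verdict: equivalent


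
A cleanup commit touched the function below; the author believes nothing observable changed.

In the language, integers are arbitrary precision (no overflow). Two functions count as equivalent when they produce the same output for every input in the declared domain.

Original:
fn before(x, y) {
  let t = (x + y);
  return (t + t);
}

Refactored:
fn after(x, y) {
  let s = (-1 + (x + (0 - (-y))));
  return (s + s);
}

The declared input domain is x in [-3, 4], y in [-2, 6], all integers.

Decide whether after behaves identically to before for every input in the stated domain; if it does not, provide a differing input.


On input x=-3, y=-2, before returns -10 while after returns -12.
verdict: not equivalent; witness: x=-3, y=-2


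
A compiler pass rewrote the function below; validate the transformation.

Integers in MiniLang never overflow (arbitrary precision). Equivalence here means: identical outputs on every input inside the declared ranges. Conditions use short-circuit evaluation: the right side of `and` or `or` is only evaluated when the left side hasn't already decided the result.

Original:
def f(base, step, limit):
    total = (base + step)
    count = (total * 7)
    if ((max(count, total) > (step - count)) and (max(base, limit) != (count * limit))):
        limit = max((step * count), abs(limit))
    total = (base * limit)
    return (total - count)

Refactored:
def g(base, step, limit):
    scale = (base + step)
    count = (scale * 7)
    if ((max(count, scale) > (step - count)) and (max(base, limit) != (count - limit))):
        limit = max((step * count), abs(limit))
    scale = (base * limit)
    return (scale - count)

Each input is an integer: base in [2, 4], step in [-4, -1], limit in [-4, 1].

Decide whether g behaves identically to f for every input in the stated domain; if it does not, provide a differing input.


These are not equivalent — on base=2, step=-2, limit=-2 the outputs split (4 vs -4).
f: total = 0; count = 0; ((max(count, total) > (step - count)) and (max(base, limit) != (count * limit))) -> true; limit = 2; total = 4; return 4
g: scale = 0; count = 0; ((max(count, scale) > (step - count)) and (max(base, limit) != (count - limit))) -> false; scale = -4; return -4
verdict: not equivalent; witness: base=2, step=-2, limit=-2


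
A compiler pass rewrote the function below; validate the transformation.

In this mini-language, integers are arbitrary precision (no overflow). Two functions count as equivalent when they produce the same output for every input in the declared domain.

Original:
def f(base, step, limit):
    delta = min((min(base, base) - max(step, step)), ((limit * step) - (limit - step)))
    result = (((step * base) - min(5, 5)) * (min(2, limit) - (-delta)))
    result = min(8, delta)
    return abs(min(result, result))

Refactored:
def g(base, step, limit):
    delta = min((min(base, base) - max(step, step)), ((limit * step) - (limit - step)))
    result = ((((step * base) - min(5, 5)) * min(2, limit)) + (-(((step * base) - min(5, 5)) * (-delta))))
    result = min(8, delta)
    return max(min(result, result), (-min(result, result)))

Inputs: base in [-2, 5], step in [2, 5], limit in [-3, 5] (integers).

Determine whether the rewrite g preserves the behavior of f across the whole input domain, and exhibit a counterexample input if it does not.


This is a faithful refactor — min/max/abs usage differs; also constant usage differs; also arithmetic usage differs, but the computed results match everywhere.
Spot check at base=1, step=5, limit=2 — f: delta = -4; result = 0; result = -4; return 4. g: delta = -4; result = 0; result = -4; return 4. Both give 4.
Checked all 288 inputs in the declared domain: the outputs agree on every one.
verdict: equivalent


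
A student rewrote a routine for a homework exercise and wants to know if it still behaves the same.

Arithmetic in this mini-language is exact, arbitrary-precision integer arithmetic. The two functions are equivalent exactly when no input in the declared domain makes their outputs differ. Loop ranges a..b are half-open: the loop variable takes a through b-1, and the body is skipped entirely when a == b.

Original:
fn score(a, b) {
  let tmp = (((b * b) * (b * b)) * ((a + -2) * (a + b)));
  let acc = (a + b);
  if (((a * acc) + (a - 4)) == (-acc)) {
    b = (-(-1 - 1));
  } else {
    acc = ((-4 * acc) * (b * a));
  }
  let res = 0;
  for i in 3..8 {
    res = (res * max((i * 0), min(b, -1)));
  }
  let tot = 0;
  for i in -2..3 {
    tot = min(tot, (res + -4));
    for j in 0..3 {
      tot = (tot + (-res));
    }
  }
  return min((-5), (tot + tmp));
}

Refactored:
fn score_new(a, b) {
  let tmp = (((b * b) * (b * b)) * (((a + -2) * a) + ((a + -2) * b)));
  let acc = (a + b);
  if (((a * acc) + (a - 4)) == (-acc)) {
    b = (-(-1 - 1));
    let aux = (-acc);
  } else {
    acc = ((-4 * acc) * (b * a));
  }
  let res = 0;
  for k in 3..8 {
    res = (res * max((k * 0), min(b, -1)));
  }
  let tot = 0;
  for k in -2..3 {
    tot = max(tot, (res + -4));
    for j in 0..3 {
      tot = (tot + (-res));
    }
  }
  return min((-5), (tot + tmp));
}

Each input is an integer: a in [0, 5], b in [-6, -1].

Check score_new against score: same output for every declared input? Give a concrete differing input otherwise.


Input a=3, b=-6: -3892 from score versus -3888 from score_new.
verdict: not equivalent; witness: a=3, b=-6


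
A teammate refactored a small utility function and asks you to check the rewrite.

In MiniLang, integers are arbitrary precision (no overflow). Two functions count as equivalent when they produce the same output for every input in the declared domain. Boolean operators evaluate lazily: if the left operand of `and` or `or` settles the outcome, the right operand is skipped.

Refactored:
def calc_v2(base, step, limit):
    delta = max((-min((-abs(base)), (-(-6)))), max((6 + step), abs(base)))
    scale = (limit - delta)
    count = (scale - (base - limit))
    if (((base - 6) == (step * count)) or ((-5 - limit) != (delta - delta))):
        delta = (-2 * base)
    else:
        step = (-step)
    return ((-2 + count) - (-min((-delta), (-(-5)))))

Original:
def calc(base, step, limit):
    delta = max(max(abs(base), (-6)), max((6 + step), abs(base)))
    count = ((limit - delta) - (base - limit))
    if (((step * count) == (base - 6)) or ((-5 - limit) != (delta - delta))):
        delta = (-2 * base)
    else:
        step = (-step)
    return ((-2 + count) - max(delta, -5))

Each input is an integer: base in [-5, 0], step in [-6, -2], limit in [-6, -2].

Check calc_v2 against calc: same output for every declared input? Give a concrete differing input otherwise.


Differences: statement counts differ; and local variable names differ; and min/max/abs usage differs — yet all 150 inputs agree.
verdict: equivalent


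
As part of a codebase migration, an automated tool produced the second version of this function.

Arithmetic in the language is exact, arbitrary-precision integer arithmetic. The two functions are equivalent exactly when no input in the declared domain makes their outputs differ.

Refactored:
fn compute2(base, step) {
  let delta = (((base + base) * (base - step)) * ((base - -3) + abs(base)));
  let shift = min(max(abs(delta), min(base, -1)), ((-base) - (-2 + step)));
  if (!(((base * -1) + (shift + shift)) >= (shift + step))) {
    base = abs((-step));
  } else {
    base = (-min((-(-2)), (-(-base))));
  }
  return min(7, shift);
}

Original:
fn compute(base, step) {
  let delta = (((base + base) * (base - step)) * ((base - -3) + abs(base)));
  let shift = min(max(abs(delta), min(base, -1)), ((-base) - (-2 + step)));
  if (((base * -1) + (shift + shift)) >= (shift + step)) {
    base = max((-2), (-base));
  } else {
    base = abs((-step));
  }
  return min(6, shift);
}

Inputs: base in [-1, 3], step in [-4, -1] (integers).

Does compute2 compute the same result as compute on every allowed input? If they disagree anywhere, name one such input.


The rewrite breaks on base=-1, step=-4, where the results are 6 and 7.
compute: delta=-18, then shift=7, then (((base * -1) + (shift + shift)) >= (shift + step)) is true, then base=1, then returns 6
compute2: delta=-18, then shift=7, then (!(((base * -1) + (shift + shift)) >= (shift + step))) is false, then base=1, then returns 7
verdict: not equivalent; witness: base=-1, step=-4


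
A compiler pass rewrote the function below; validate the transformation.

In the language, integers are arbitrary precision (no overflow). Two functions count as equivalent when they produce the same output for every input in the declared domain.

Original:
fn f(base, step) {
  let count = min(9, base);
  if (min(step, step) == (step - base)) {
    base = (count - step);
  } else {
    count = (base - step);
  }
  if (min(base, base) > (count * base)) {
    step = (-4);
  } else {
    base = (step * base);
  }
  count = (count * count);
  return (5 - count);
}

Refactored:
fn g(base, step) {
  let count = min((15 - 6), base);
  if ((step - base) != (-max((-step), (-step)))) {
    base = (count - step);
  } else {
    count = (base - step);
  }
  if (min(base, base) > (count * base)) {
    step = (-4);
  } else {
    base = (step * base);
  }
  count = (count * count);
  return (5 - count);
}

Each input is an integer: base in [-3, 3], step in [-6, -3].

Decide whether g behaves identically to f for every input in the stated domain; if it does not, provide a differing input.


On input base=-3, step=-5, f returns 1 while g returns -4.
verdict: not equivalent; witness: base=-3, step=-5


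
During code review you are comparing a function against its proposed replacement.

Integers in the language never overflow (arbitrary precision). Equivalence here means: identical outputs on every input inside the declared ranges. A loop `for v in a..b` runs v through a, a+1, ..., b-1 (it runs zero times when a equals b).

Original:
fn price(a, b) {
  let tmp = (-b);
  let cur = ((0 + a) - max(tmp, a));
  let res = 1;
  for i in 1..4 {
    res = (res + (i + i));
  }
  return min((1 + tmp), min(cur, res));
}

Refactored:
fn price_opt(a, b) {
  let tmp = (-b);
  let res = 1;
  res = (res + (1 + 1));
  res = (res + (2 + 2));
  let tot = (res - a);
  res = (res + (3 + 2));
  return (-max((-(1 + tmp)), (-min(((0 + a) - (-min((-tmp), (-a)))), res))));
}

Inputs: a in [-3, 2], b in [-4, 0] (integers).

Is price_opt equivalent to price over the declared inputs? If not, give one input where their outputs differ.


One difference looks behavioral, but it never changes the outcome for any declared input; all 30 inputs agree.
verdict: equivalent


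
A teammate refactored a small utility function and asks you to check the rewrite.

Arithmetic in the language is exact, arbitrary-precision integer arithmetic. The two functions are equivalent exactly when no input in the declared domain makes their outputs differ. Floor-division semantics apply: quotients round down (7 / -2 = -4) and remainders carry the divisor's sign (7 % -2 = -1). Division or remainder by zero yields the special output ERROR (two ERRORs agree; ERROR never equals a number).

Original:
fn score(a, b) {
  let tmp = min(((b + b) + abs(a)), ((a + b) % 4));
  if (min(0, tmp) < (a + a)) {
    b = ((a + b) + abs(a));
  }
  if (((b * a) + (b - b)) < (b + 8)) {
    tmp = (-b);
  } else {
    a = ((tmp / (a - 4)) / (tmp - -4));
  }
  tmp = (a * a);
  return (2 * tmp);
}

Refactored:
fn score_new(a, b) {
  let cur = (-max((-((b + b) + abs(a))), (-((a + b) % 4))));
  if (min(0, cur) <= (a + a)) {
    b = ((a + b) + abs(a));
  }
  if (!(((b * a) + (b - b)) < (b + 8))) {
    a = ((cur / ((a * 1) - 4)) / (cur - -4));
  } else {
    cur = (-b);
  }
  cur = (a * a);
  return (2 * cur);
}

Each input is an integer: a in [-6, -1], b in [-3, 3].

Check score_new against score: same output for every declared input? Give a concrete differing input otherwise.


One difference looks behavioral, but it never changes the outcome for any declared input.
One worked example (a=-2, b=-3) — score: tmp := -4 | (min(0, tmp) < (a + a)): false | (((b * a) + (b - b)) < (b + 8)): false | divide-by-zero, output ERROR; score_new: cur := -4 | (min(0, cur) <= (a + a)): true | b := -3 | (!(((b * a) + (b - b)) < (b + 8))): true | divide-by-zero, output ERROR; agreement on ERROR.
An exhaustive pass over the 42 declared inputs shows identical outputs.
verdict: equivalent


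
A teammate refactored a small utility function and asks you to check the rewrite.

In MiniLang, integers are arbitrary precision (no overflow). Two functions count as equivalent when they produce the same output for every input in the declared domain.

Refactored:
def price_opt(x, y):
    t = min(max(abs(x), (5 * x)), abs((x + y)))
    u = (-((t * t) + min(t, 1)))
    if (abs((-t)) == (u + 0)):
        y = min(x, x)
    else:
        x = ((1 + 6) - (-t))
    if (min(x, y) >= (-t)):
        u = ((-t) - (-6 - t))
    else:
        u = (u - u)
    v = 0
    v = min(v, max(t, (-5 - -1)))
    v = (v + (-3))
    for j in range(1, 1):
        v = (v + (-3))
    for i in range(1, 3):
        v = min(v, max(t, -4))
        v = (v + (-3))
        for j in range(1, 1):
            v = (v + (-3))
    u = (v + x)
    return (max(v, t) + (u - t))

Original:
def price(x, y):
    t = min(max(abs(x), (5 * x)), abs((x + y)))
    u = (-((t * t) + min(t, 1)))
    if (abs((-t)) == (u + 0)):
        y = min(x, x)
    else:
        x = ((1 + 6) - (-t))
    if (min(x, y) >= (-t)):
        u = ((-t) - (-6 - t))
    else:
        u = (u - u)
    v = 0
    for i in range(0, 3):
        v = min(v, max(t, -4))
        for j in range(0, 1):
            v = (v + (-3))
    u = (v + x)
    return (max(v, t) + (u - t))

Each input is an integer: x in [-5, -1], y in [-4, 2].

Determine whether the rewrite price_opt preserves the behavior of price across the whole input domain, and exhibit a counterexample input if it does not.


Equivalent — the differences include loop structure differs, plus constant usage differs, plus statement counts differ, plus arithmetic usage differs, plus min/max/abs usage differs, yet no declared input distinguishes the two.
Spot check at x=-4, y=0 — price: t becomes 4; next u becomes -17; next (abs((-t)) == (u + 0)) evaluates to false; next x becomes 11; next (min(x, y) >= (-t)) evaluates to true; next u becomes 6; next v becomes 0; next at i=0:; next v becomes 0; next at j=0:; next v becomes -3; next at i=1:; next v becomes -3; next at j=0:; next v becomes -6; next at i=2:; next v becomes -6; next at j=0:; next v becomes -9; next u becomes 2; next final value 2. price_opt: t becomes 4; next u becomes -17; next (abs((-t)) == (u + 0)) evaluates to false; next x becomes 11; next (min(x, y) >= (-t)) evaluates to true; next u becomes 6; next v becomes 0; next v becomes 0; next v becomes -3; next j never enters its loop body; next at i=1:; next v becomes -3; next v becomes -6; next j never enters its loop body; next at i=2:; next v becomes -6; next v becomes -9; next j never enters its loop body; next u becomes 2; next final value 2. Both give 2.
Sweeping the whole domain (35 inputs) finds no disagreement.
verdict: equivalent


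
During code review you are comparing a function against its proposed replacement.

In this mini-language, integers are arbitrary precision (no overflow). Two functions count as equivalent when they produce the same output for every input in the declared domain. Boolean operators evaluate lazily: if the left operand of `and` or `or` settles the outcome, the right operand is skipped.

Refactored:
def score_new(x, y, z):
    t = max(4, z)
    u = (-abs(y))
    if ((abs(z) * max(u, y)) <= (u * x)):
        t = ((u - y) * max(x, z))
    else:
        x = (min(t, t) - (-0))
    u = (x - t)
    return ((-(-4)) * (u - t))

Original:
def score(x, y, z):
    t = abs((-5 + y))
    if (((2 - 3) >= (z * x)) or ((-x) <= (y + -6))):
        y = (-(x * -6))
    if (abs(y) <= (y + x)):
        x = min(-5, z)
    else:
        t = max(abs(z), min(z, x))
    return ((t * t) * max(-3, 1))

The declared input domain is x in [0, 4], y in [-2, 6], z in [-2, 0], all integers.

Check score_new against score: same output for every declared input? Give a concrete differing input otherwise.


Not equivalent: x=0, y=-2, z=-2 separates them (4 vs 0).
score: t := 7 | (((2 - 3) >= (z * x)) or ((-x) <= (y + -6))): false | (abs(y) <= (y + x)): false | t := 2 | result 4
score_new: t := 4 | u := -2 | ((abs(z) * max(u, y)) <= (u * x)): true | t := 0 | u := 0 | result 0
verdict: not equivalent; witness: x=0, y=-2, z=-2


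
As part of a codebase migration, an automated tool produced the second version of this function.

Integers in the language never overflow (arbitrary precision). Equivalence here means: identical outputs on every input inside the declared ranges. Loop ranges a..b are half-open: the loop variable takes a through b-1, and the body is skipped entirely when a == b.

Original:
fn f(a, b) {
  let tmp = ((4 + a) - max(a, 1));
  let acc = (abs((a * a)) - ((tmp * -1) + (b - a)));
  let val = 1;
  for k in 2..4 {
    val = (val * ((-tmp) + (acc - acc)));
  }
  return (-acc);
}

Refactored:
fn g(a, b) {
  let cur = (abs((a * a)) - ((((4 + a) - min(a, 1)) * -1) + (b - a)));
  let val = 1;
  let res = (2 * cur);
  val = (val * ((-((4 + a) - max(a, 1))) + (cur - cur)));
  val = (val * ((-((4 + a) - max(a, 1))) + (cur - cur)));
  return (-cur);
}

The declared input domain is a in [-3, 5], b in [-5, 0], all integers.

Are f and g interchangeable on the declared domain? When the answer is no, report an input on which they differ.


Input a=-3, b=-5: -11 from f versus -15 from g.
verdict: not equivalent; witness: a=-3, b=-5


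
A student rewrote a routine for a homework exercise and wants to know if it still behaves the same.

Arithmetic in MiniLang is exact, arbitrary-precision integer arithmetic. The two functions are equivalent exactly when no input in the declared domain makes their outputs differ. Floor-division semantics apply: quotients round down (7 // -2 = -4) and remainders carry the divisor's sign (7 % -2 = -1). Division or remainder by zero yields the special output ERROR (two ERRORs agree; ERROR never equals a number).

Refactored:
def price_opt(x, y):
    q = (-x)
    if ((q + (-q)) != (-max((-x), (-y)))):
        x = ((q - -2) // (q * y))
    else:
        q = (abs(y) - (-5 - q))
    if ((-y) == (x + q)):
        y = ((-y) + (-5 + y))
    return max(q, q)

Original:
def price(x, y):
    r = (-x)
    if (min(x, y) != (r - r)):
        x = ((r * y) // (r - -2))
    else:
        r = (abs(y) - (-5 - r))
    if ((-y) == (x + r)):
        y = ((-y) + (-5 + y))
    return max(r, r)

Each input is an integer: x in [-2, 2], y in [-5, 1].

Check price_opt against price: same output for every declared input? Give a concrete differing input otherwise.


The rewrite breaks on x=-2, y=0, where the results are 2 and ERROR.
price: r=2, then (min(x, y) != (r - r)) is true, then x=0, then ((-y) == (x + r)) is false, then returns 2
price_opt: q=2, then ((q + (-q)) != (-max((-x), (-y)))) is true, then a zero divisor aborts: ERROR
verdict: not equivalent; witness: x=-2, y=0


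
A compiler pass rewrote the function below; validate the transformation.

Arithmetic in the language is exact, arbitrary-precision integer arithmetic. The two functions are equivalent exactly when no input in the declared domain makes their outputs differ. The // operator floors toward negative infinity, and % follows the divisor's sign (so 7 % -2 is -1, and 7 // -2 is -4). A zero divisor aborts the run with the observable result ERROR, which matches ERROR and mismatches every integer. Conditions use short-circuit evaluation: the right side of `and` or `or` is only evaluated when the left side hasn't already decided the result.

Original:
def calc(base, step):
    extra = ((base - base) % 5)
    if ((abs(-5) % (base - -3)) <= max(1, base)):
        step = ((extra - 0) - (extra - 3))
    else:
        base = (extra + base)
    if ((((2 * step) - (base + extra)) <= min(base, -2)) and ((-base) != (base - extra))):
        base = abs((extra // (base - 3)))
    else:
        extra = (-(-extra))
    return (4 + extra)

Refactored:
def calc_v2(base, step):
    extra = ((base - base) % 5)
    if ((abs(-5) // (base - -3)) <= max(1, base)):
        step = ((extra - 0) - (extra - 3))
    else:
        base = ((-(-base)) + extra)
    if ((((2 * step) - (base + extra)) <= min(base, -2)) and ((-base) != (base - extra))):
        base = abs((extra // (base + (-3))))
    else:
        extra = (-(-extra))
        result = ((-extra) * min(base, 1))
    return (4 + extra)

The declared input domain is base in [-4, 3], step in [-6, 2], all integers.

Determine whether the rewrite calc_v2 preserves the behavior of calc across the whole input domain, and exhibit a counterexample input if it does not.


These are not equivalent — on base=3, step=-6 the outputs split (ERROR vs 4).
calc: extra := 0 | ((abs(-5) % (base - -3)) <= max(1, base)): false | base := 3 | ((((2 * step) - (base + extra)) <= min(base, -2)) and ((-base) != (base - extra))): true | divide-by-zero, output ERROR
calc_v2: extra := 0 | ((abs(-5) // (base - -3)) <= max(1, base)): true | step := 3 | ((((2 * step) - (base + extra)) <= min(base, -2)) and ((-base) != (base - extra))): false | extra := 0 | result := 0 | result 4
verdict: not equivalent; witness: base=3, step=-6


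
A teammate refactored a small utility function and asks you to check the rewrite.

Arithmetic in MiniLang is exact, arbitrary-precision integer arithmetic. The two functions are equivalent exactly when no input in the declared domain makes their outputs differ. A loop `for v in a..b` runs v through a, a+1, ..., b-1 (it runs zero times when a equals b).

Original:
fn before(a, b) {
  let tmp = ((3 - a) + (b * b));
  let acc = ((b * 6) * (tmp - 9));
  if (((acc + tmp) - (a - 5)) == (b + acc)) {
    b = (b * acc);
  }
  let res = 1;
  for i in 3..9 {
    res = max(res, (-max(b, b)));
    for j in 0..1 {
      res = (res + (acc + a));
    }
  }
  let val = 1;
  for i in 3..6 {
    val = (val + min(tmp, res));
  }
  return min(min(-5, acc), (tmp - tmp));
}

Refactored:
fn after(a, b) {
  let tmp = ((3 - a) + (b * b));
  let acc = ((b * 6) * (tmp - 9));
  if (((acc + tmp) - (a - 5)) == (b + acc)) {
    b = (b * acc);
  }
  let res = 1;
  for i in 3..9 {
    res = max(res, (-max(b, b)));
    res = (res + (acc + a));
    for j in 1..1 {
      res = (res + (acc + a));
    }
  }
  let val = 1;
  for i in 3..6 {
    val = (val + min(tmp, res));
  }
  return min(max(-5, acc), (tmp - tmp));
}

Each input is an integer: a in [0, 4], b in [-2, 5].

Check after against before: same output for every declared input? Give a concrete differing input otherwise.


There is a counterexample at a=0, b=-2: -5 on one side, 0 on the other.
before: tmp becomes 7; next acc becomes 24; next (((acc + tmp) - (a - 5)) == (b + acc)) evaluates to false; next res becomes 1; next at i=3:; next res becomes 2; next at j=0:; next res becomes 26; next at i=4:; next res becomes 26; next at j=0:; next res becomes 50; next at i=5:; next res becomes 50; next at j=0:; next res becomes 74; next at i=6:; next res becomes 74; next at j=0:; next res becomes 98; next at i=7:; next res becomes 98; next at j=0:; next res becomes 122; next at i=8:; next res becomes 122; next at j=0:; next res becomes 146; next val becomes 1; next at i=3:; next val becomes 8; next at i=4:; next val becomes 15; next at i=5:; next val becomes 22; next final value -5
after: tmp becomes 7; next acc becomes 24; next (((acc + tmp) - (a - 5)) == (b + acc)) evaluates to false; next res becomes 1; next at i=3:; next res becomes 2; next res becomes 26; next j never enters its loop body; next at i=4:; next res becomes 26; next res becomes 50; next j never enters its loop body; next at i=5:; next res becomes 50; next res becomes 74; next j never enters its loop body; next at i=6:; next res becomes 74; next res becomes 98; next j never enters its loop body; next at i=7:; next res becomes 98; next res becomes 122; next j never enters its loop body; next at i=8:; next res becomes 122; next res becomes 146; next j never enters its loop body; next val becomes 1; next at i=3:; next val becomes 8; next at i=4:; next val becomes 15; next at i=5:; next val becomes 22; next final value 0
verdict: not equivalent; witness: a=0, b=-2


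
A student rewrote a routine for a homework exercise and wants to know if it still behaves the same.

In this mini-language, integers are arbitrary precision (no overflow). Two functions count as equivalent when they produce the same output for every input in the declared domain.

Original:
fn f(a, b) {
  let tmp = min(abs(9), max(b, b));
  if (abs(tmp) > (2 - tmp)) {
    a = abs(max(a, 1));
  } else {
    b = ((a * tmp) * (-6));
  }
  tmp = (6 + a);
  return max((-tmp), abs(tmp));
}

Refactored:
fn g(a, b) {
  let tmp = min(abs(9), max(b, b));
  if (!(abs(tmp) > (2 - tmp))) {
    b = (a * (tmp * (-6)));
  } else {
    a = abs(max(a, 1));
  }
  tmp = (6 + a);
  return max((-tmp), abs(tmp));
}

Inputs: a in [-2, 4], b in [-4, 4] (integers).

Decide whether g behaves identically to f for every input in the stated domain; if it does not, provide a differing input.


Comparing the listings, the differences include: boolean connective usage differs.
Spot check at a=4, b=2 — f: tmp=2, then (abs(tmp) > (2 - tmp)) is true, then a=4, then tmp=10, then returns 10. g: tmp=2, then (!(abs(tmp) > (2 - tmp))) is false, then a=4, then tmp=10, then returns 10. Both give 10.
Across all 63 domain points the two functions coincide.
verdict: equivalent


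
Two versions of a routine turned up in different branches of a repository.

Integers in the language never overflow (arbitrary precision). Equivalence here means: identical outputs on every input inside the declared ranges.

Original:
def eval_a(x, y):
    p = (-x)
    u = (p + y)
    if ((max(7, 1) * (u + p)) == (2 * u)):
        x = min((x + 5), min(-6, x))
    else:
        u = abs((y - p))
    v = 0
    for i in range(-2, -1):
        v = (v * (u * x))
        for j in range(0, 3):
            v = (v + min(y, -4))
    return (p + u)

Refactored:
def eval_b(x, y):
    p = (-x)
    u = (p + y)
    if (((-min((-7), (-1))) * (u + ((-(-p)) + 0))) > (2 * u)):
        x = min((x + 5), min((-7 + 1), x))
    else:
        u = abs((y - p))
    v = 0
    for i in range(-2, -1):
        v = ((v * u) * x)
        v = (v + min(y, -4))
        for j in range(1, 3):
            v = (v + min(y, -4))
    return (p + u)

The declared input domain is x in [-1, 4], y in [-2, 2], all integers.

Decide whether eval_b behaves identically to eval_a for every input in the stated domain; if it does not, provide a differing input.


On input x=-1, y=-2, eval_a returns 4 while eval_b returns 0.
verdict: not equivalent; witness: x=-1, y=-2


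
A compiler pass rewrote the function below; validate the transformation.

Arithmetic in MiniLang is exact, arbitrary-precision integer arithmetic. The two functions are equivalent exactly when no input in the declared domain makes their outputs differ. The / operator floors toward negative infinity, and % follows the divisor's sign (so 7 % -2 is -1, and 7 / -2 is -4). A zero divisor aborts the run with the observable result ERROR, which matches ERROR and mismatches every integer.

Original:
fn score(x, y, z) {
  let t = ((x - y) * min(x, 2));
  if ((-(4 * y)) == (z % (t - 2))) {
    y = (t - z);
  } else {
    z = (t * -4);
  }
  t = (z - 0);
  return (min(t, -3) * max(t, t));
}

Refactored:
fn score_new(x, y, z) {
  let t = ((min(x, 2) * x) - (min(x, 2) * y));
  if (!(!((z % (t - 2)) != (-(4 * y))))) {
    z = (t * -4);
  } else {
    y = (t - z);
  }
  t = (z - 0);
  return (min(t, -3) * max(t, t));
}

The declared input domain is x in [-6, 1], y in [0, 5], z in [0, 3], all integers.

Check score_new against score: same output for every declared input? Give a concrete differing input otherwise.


Reading the diff, among the changes: constant usage differs, plus min/max/abs usage differs, plus boolean connective usage differs, plus arithmetic usage differs, plus comparison usage differs.
Spot check at x=-3, y=4, z=2 — score: t becomes 21; next ((-(4 * y)) == (z % (t - 2))) evaluates to false; next z becomes -84; next t becomes -84; next final value 7056. score_new: t becomes 21; next (!(!((z % (t - 2)) != (-(4 * y))))) evaluates to true; next z becomes -84; next t becomes -84; next final value 7056. Both give 7056.
Across all 192 domain points the two functions coincide.
verdict: equivalent


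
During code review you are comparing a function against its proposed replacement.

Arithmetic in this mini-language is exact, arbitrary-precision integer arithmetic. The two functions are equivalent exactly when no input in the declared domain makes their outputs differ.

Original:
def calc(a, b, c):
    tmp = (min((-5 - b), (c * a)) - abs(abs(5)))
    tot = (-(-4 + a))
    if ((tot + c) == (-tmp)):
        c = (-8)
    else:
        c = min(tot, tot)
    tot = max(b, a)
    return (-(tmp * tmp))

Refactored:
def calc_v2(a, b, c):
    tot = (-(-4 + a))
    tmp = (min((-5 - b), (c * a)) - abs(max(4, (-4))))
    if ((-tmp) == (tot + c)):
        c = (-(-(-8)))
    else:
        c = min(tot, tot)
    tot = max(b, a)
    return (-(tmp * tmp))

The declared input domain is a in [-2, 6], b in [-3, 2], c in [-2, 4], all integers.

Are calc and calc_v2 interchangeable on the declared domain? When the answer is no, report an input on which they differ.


At a=-2, b=-3, c=-2: calc gives -49, calc_v2 gives -36.
verdict: not equivalent; witness: a=-2, b=-3, c=-2


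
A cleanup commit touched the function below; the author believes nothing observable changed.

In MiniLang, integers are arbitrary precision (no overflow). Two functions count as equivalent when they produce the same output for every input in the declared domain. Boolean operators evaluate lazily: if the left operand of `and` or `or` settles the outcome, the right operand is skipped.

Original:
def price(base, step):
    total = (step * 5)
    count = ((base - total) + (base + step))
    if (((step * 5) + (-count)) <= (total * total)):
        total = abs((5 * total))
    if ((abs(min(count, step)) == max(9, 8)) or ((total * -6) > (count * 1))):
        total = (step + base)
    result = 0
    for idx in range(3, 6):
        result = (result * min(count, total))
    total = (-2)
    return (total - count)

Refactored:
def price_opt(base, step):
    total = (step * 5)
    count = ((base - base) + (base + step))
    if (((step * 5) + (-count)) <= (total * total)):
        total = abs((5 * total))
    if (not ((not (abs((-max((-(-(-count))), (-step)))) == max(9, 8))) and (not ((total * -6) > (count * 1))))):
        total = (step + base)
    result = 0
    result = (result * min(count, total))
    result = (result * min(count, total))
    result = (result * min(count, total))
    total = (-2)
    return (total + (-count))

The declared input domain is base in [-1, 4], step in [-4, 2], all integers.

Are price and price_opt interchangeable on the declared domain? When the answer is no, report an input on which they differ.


Try base=-1, step=-4.
price: total=-20, then count=14, then (((step * 5) + (-count)) <= (total * total)) is true, then total=100, then ((abs(min(count, step)) == max(9, 8)) or ((total * -6) > (count * 1))) is false, then result=0, then (idx=3), then result=0, then (idx=4), then result=0, then (idx=5), then result=0, then total=-2, then returns -16
price_opt: total=-20, then count=-5, then (((step * 5) + (-count)) <= (total * total)) is true, then total=100, then (not ((not (abs((-max((-(-(-count))), (-step)))) == max(9, 8))) and (not ((total * -6) > (count * 1))))) is false, then result=0, then result=0, then result=0, then result=0, then total=-2, then returns 3
-16 vs 3 — the two versions disagree here.
verdict: not equivalent; witness: base=-1, step=-4


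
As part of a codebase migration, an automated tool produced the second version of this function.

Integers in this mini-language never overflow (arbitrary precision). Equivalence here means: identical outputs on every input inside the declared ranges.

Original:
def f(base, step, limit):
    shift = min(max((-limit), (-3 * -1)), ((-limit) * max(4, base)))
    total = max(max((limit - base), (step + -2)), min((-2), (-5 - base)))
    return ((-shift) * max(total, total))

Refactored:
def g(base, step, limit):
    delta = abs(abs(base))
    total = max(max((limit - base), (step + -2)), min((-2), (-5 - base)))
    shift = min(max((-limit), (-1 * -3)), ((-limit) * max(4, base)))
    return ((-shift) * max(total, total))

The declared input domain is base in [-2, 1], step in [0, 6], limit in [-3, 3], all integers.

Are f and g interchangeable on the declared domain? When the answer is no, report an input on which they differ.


The two are interchangeable: statement counts differ, and local variable names differ, and min/max/abs usage differs, and every declared input agrees.
Tracing base=-2, step=4, limit=-1: f: shift := 3 | total := 2 | result -6 | g: delta := 2 | total := 2 | shift := 3 | result -6 — matching result -6.
An exhaustive pass over the 196 declared inputs shows identical outputs.
verdict: equivalent


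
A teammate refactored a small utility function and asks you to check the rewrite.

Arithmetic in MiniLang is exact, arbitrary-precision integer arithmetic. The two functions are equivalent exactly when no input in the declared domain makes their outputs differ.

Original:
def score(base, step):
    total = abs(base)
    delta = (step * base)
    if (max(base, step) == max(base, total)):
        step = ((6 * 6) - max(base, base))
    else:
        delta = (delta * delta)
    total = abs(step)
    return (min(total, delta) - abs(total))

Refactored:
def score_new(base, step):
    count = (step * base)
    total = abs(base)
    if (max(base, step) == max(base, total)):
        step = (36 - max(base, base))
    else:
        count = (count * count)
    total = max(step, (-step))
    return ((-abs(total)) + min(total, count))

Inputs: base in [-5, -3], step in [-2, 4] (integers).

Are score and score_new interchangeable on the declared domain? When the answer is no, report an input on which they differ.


Side by side, the visible changes include: local variable names differ, and min/max/abs usage differs, and constant usage differs, and arithmetic usage differs.
Spot check at base=-3, step=-2 — score: total=3, then delta=6, then (max(base, step) == max(base, total)) is false, then delta=36, then total=2, then returns 0. score_new: count=6, then total=3, then (max(base, step) == max(base, total)) is false, then count=36, then total=2, then returns 0. Both give 0.
Every one of the 21 inputs gives matching results.
verdict: equivalent


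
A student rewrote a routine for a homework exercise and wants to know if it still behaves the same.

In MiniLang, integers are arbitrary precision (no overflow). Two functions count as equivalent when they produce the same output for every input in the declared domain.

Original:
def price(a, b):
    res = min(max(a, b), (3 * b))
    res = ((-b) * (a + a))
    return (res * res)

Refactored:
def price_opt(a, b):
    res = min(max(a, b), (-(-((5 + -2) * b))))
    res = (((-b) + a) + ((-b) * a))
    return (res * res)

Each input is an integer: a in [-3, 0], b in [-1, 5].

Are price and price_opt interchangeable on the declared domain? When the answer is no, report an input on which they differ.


Run the pair on a=-3, b=-1.
price: res becomes -3; next res becomes -6; next final value 36
price_opt: res becomes -3; next res becomes -5; next final value 25
36 against 25: the behavior changed.
verdict: not equivalent; witness: a=-3, b=-1


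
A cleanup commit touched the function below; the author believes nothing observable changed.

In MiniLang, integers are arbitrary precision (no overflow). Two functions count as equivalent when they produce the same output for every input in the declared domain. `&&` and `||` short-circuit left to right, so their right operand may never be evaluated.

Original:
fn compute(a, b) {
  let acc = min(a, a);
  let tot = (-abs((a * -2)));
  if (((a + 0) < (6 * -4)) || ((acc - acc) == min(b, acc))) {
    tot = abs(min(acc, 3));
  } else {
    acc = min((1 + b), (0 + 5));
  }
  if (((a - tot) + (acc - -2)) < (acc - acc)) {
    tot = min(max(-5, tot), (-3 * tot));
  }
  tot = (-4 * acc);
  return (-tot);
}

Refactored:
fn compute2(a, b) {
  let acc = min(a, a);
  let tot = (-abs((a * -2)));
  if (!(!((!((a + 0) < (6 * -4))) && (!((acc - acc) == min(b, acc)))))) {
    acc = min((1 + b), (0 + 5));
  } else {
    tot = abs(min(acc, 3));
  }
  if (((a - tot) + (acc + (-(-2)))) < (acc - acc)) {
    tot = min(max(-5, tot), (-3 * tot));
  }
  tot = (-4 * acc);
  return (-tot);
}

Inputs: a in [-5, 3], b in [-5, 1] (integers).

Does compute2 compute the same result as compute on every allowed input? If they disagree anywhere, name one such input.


This is a faithful refactor — arithmetic usage differs, boolean connective usage differs, but the computed results match everywhere.
As a probe, take a=1, b=-5: compute runs acc := 1 | tot := -2 | (((a + 0) < (6 * -4)) || ((acc - acc) == min(b, acc))): false | acc := -4 | (((a - tot) + (acc - -2)) < (acc - acc)): false | tot := 16 | result -16; compute2 runs acc := 1 | tot := -2 | (!(!((!((a + 0) < (6 * -4))) && (!((acc - acc) == min(b, acc)))))): true | acc := -4 | (((a - tot) + (acc + (-(-2)))) < (acc - acc)): false | tot := 16 | result -16; both end at -16.
Checked all 63 inputs in the declared domain: the outputs agree on every one.
verdict: equivalent
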